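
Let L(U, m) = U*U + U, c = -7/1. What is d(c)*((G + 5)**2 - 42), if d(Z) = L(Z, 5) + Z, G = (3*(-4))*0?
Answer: -595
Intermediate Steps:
c = -7 (c = -7*1 = -7)
G = 0 (G = -12*0 = 0)
L(U, m) = U + U**2 (L(U, m) = U**2 + U = U + U**2)
d(Z) = Z + Z*(1 + Z) (d(Z) = Z*(1 + Z) + Z = Z + Z*(1 + Z))
d(c)*((G + 5)**2 - 42) = (-7*(2 - 7))*((0 + 5)**2 - 42) = (-7*(-5))*(5**2 - 42) = 35*(25 - 42) = 35*(-17) = -595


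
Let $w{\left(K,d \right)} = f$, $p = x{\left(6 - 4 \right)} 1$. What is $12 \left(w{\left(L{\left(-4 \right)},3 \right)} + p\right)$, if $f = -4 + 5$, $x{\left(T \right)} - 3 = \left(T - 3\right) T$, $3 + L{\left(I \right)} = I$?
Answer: $24$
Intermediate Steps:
$L{\left(I \right)} = -3 + I$
$x{\left(T \right)} = 3 + T \left(-3 + T\right)$ ($x{\left(T \right)} = 3 + \left(T - 3\right) T = 3 + \left(-3 + T\right) T = 3 + T \left(-3 + T\right)$)
$p = 1$ ($p = \left(3 + \left(6 - 4\right)^{2} - 3 \left(6 - 4\right)\right) 1 = \left(3 + 2^{2} - 6\right) 1 = \left(3 + 4 - 6\right) 1 = 1 \cdot 1 = 1$)
$f = 1$
$w{\left(K,d \right)} = 1$
$12 \left(w{\left(L{\left(-4 \right)},3 \right)} + p\right) = 12 \left(1 + 1\right) = 12 \cdot 2 = 24$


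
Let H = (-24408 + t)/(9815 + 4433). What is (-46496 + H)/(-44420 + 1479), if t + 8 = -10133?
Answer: 662509557/611823368 ≈ 1.0828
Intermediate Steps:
t = -10141 (t = -8 - 10133 = -10141)
H = -34549/14248 (H = (-24408 - 10141)/(9815 + 4433) = -34549/14248 ≈ -2.4248)
(-46496 + H)/(-44420 + 1479) = (-46496 - 34549/14248)/(-44420 + 1479) = -662509557/14248/(-42941) = -662509557/14248*(-1/42941) = 662509557/611823368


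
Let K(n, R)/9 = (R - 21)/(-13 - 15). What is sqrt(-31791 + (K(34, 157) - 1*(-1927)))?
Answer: I*sqrt(1465478)/7 ≈ 172.94*I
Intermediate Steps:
K(n, R) = 27/4 - 9*R/28 (K(n, R) = 9*((R - 21)/(-13 - 15)) = 9*((-21 + R)/(-28)) = 9*((-21 + R)*(-1/28)) = 9*(3/4 - R/28) = 27/4 - 9*R/28)
sqrt(-31791 + (K(34, 157) - 1*(-1927))) = sqrt(-31791 + ((27/4 - 9/28*157) - 1*(-1927))) = sqrt(-31791 + ((27/4 - 1413/28) + 1927)) = sqrt(-31791 + (-306/7 + 1927)) = sqrt(-31791 + 13183/7) = sqrt(-209354/7) = I*sqrt(1465478)/7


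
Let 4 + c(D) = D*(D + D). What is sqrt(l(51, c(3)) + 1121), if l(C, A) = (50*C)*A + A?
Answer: sqrt(36835) ≈ 191.92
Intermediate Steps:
c(D) = -4 + 2*D**2 (c(D) = -4 + D*(D + D) = -4 + D*(2*D) = -4 + 2*D**2)
l(C, A) = A + 50*A*C (l(C, A) = 50*A*C + A = A + 50*A*C)
sqrt(l(51, c(3)) + 1121) = sqrt((-4 + 2*3**2)*(1 + 50*51) + 1121) = sqrt((-4 + 2*9)*(1 + 2550) + 1121) = sqrt((-4 + 18)*2551 + 1121) = sqrt(14*2551 + 1121) = sqrt(35714 + 1121) = sqrt(36835)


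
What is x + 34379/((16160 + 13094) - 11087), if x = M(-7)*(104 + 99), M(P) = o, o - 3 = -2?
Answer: 3722280/18167 ≈ 204.89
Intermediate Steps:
o = 1 (o = 3 - 2 = 1)
M(P) = 1
x = 203 (x = 1*(104 + 99) = 1*203 = 203)
x + 34379/((16160 + 13094) - 11087) = 203 + 34379/((16160 + 13094) - 11087) = 203 + 34379/(29254 - 11087) = 203 + 34379/18167 = 3722280/18167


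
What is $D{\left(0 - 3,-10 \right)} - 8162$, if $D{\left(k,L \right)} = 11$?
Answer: $-8151$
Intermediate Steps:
$D{\left(0 - 3,-10 \right)} - 8162 = 11 - 8162 = -8151$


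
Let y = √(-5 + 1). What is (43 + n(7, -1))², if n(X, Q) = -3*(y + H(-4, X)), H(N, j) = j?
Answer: 448 - 264*I ≈ 448.0 - 264.0*I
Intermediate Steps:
y = 2*I (y = √(-4) = 2*I ≈ 2.0*I)
n(X, Q) = -6*I - 3*X (n(X, Q) = -3*(2*I + X) = -3*(X + 2*I) = -6*I - 3*X)
(43 + n(7, -1))² = (43 + (-6*I - 3*7))² = (43 + (-6*I - 21))² = (43 + (-21 - 6*I))² = (22 - 6*I)²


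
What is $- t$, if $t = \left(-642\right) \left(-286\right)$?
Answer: $-183612$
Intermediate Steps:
$t = 183612$
$- t = \left(-1\right) 183612 = -183612$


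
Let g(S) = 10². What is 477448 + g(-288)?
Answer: 477548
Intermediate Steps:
g(S) = 100
477448 + g(-288) = 477448 + 100 = 477548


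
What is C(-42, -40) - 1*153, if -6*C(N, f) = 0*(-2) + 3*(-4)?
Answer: -151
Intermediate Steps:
C(N, f) = 2 (C(N, f) = -(0*(-2) + 3*(-4))/6 = -(0 - 12)/6 = -⅙*(-12) = 2)
C(-42, -40) - 1*153 = 2 - 1*153 = 2 - 153 = -151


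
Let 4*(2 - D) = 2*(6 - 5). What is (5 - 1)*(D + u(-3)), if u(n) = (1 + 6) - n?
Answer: 46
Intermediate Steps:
D = 3/2 (D = 2 - (6 - 5)/2 = 2 - 1/2 = 2 - ¼*2 = 2 - ½ = 3/2 ≈ 1.5000)
u(n) = 7 - n
(5 - 1)*(D + u(-3)) = (5 - 1)*(3/2 + (7 - 1*(-3))) = 4*(3/2 + (7 + 3)) = 4*(3/2 + 10) = 4*(23/2) = 46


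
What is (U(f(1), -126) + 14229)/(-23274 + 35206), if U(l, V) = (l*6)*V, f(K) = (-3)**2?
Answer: 7425/11932 ≈ 0.62228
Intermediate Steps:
f(K) = 9
U(l, V) = 6*V*l (U(l, V) = (6*l)*V = 6*V*l)
(U(f(1), -126) + 14229)/(-23274 + 35206) = (6*(-126)*9 + 14229)/(-23274 + 35206) = (-6804 + 14229)/11932 = 7425*(1/11932) = 7425/11932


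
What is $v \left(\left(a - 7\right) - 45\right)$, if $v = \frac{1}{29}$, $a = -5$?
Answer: $- \frac{57}{29} \approx -1.9655$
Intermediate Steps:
$v = \frac{1}{29} \approx 0.034483$
$v \left(\left(a - 7\right) - 45\right) = \frac{\left(-5 - 7\right) - 45}{29} = \frac{-12 - 45}{29} = \frac{1}{29} \left(-57\right) = - \frac{57}{29}$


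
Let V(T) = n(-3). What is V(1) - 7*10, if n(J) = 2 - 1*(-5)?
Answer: -63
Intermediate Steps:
n(J) = 7 (n(J) = 2 + 5 = 7)
V(T) = 7
V(1) - 7*10 = 7 - 7*10 = 7 - 70 = -63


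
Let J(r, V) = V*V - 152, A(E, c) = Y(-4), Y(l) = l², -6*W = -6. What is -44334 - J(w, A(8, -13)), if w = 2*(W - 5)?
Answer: -44438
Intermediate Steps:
W = 1 (W = -⅙*(-6) = 1)
A(E, c) = 16 (A(E, c) = (-4)² = 16)
w = -8 (w = 2*(1 - 5) = 2*(-4) = -8)
J(r, V) = -152 + V² (J(r, V) = V² - 152 = -152 + V²)
-44334 - J(w, A(8, -13)) = -44334 - (-152 + 16²) = -44334 - (-152 + 256) = -44334 - 1*104 = -44334 - 104 = -44438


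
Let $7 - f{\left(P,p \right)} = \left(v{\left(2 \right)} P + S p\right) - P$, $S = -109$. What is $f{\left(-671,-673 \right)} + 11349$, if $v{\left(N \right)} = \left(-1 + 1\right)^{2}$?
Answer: $-62672$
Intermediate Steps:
$v{\left(N \right)} = 0$ ($v{\left(N \right)} = 0^{2} = 0$)
$f{\left(P,p \right)} = 7 + P + 109 p$ ($f{\left(P,p \right)} = 7 - \left(\left(0 P - 109 p\right) - P\right) = 7 - \left(\left(0 - 109 p\right) - P\right) = 7 - \left(- 109 p - P\right) = 7 - \left(- P - 109 p\right) = 7 + \left(P + 109 p\right) = 7 + P + 109 p$)
$f{\left(-671,-673 \right)} + 11349 = \left(7 - 671 + 109 \left(-673\right)\right) + 11349 = \left(7 - 671 - 73357\right) + 11349 = -74021 + 11349 = -62672$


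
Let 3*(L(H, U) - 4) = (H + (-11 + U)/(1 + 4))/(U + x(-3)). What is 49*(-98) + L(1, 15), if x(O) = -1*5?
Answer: -239897/50 ≈ -4797.9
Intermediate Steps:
x(O) = -5
L(H, U) = 4 + (-11/5 + H + U/5)/(3*(-5 + U)) (L(H, U) = 4 + ((H + (-11 + U)/(1 + 4))/(U - 5))/3 = 4 + ((H + (-11 + U)/5)/(-5 + U))/3 = 4 + ((H + (-11 + U)*(⅕))/(-5 + U))/3 = 4 + ((H + (-11/5 + U/5))/(-5 + U))/3 = 4 + ((-11/5 + H + U/5)/(-5 + U))/3 = 4 + (-11/5 + H + U/5)/(3*(-5 + U)))
49*(-98) + L(1, 15) = 49*(-98) + (-311 + 5*1 + 61*15)/(15*(-5 + 15)) = -4802 + (1/15)*(-311 + 5 + 915)/10 = -4802 + (1/15)*(⅒)*609 = -4802 + 203/50 = -239897/50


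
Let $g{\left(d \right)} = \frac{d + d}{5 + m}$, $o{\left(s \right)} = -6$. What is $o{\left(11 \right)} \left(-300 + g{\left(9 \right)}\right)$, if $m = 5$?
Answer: $\frac{8946}{5} \approx 1789.2$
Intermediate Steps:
$g{\left(d \right)} = \frac{d}{5}$ ($g{\left(d \right)} = \frac{d + d}{5 + 5} = \frac{2 d}{10} = 2 d \frac{1}{10} = \frac{d}{5}$)
$o{\left(11 \right)} \left(-300 + g{\left(9 \right)}\right) = - 6 \left(-300 + \frac{1}{5} \cdot 9\right) = - 6 \left(-300 + \frac{9}{5}\right) = \left(-6\right) \left(- \frac{1491}{5}\right) = \frac{8946}{5}$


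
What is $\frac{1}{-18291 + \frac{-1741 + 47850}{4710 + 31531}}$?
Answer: $- \frac{36241}{662838022} \approx -5.4676 \cdot 10^{-5}$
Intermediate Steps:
$\frac{1}{-18291 + \frac{-1741 + 47850}{4710 + 31531}} = \frac{1}{-18291 + \frac{46109}{36241}} = \frac{1}{- \frac{662838022}{36241}} = - \frac{36241}{662838022}$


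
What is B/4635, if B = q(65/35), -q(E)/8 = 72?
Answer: -64/515 ≈ -0.12427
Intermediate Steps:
q(E) = -576 (q(E) = -8*72 = -576)
B = -576
B/4635 = -576/4635 = -576*1/4635 = -64/515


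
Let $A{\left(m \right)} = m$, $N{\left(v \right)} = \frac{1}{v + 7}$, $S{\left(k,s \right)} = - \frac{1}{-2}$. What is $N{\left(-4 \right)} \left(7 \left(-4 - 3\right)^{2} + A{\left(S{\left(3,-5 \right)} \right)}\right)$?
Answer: $\frac{229}{2} \approx 114.5$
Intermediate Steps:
$S{\left(k,s \right)} = \frac{1}{2}$ ($S{\left(k,s \right)} = \left(-1\right) \left(- \frac{1}{2}\right) = \frac{1}{2}$)
$N{\left(v \right)} = \frac{1}{7 + v}$
$N{\left(-4 \right)} \left(7 \left(-4 - 3\right)^{2} + A{\left(S{\left(3,-5 \right)} \right)}\right) = \frac{7 \left(-4 - 3\right)^{2} + \frac{1}{2}}{7 - 4} = \frac{7 \left(-7\right)^{2} + \frac{1}{2}}{3} = \frac{7 \cdot 49 + \frac{1}{2}}{3} = \frac{343 + \frac{1}{2}}{3} = \frac{1}{3} \cdot \frac{687}{2} = \frac{229}{2}$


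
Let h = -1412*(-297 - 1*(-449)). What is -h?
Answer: 214624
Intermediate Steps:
h = -214624 (h = -1412*(-297 + 449) = -1412*152 = -214624)
-h = -1*(-214624) = 214624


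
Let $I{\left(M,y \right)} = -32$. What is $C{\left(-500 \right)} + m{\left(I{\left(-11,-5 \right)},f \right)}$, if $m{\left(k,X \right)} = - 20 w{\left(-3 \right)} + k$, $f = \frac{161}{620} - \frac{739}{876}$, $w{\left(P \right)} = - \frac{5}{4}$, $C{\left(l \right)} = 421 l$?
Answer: $-210507$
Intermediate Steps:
$w{\left(P \right)} = - \frac{5}{4}$ ($w{\left(P \right)} = \left(-5\right) \frac{1}{4} = - \frac{5}{4}$)
$f = - \frac{39643}{67890}$ ($f = 161 \cdot \frac{1}{620} - \frac{739}{876} = \frac{161}{620} - \frac{739}{876} = - \frac{39643}{67890} \approx -0.58393$)
$m{\left(k,X \right)} = 25 + k$ ($m{\left(k,X \right)} = \left(-20\right) \left(- \frac{5}{4}\right) + k = 25 + k$)
$C{\left(-500 \right)} + m{\left(I{\left(-11,-5 \right)},f \right)} = 421 \left(-500\right) + \left(25 - 32\right) = -210500 - 7 = -210507$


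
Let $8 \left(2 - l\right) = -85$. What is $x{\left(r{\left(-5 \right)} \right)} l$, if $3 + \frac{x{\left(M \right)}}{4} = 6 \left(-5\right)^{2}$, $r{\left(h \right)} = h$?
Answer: $\frac{14847}{2} \approx 7423.5$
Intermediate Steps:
$x{\left(M \right)} = 588$ ($x{\left(M \right)} = -12 + 4 \cdot 6 \left(-5\right)^{2} = -12 + 4 \cdot 6 \cdot 25 = -12 + 4 \cdot 150 = -12 + 600 = 588$)
$l = \frac{101}{8}$ ($l = 2 - - \frac{85}{8} = 2 + \frac{85}{8} = \frac{101}{8} \approx 12.625$)
$x{\left(r{\left(-5 \right)} \right)} l = 588 \cdot \frac{101}{8} = \frac{14847}{2}$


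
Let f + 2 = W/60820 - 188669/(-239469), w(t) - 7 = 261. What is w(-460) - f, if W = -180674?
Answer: 1982103605063/7282252290 ≈ 272.18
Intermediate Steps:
w(t) = 268 (w(t) = 7 + 261 = 268)
f = -30459991343/7282252290 (f = -2 + (-180674/60820 - 188669/(-239469)) = -2 + (-180674*1/60820 - 188669*(-1/239469)) = -2 + (-90337/30410 + 188669/239469) = -2 - 15895486763/7282252290 = -30459991343/7282252290 ≈ -4.1828)
w(-460) - f = 268 - 1*(-30459991343/7282252290) = 268 + 30459991343/7282252290 = 1982103605063/7282252290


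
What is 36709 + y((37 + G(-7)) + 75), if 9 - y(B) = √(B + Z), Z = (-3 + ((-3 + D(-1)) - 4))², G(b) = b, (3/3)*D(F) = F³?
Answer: 36718 - √226 ≈ 36703.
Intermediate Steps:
D(F) = F³
Z = 121 (Z = (-3 + ((-3 + (-1)³) - 4))² = (-3 + ((-3 - 1) - 4))² = (-3 + (-4 - 4))² = (-3 - 8)² = (-11)² = 121)
y(B) = 9 - √(121 + B) (y(B) = 9 - √(B + 121) = 9 - √(121 + B))
36709 + y((37 + G(-7)) + 75) = 36709 + (9 - √(121 + ((37 - 7) + 75))) = 36709 + (9 - √(121 + (30 + 75))) = 36709 + (9 - √(121 + 105)) = 36709 + (9 - √226) = 36718 - √226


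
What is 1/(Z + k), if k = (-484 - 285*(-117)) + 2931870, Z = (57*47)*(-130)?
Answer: 1/2616461 ≈ 3.8220e-7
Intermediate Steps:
Z = -348270 (Z = 2679*(-130) = -348270)
k = 2964731 (k = (-484 + 33345) + 2931870 = 32861 + 2931870 = 2964731)
1/(Z + k) = 1/(-348270 + 2964731) = 1/2616461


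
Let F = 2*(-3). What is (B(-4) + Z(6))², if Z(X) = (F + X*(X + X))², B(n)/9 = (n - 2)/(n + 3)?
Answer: 19448100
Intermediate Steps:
F = -6
B(n) = 9*(-2 + n)/(3 + n) (B(n) = 9*((n - 2)/(n + 3)) = 9*((-2 + n)/(3 + n)) = 9*(-2 + n)/(3 + n))
Z(X) = (-6 + 2*X²)² (Z(X) = (-6 + X*(X + X))² = (-6 + X*(2*X))² = (-6 + 2*X²)²)
(B(-4) + Z(6))² = (9*(-2 - 4)/(3 - 4) + 4*(-3 + 6²)²)² = (9*(-6)/(-1) + 4*(-3 + 36)²)² = (9*(-1)*(-6) + 4*33²)² = (54 + 4*1089)² = (54 + 4356)² = 4410² = 19448100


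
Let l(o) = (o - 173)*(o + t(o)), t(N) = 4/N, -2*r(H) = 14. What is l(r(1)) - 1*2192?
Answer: -5804/7 ≈ -829.14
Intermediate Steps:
r(H) = -7 (r(H) = -1/2*14 = -7)
l(o) = (-173 + o)*(o + 4/o) (l(o) = (o - 173)*(o + 4/o) = (-173 + o)*(o + 4/o))
l(r(1)) - 1*2192 = (4 + (-7)**2 - 692/(-7) - 173*(-7)) - 1*2192 = (4 + 49 - 692*(-1/7) + 1211) - 2192 = (4 + 49 + 692/7 + 1211) - 2192 = 9540/7 - 2192 = -5804/7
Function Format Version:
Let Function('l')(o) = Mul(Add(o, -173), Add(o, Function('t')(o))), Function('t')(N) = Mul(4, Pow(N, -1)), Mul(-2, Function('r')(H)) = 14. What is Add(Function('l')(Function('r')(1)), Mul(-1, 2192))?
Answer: Rational(-5804, 7) ≈ -829.14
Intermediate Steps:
Function('r')(H) = -7 (Function('r')(H) = Mul(Rational(-1, 2), 14) = -7)
Function('l')(o) = Mul(Add(-173, o), Add(o, Mul(4, Pow(o, -1)))) (Function('l')(o) = Mul(Add(o, -173), Add(o, Mul(4, Pow(o, -1)))) = Mul(Add(-173, o), Add(o, Mul(4, Pow(o, -1)))))
Add(Function('l')(Function('r')(1)), Mul(-1, 2192)) = Add(Add(4, Pow(-7, 2), Mul(-692, Pow(-7, -1)), Mul(-173, -7)), Mul(-1, 2192)) = Add(Add(4, 49, Mul(-692, Rational(-1, 7)), 1211), -2192) = Add(Add(4, 49, Rational(692, 7), 1211), -2192) = Add(Rational(9540, 7), -2192) = Rational(-5804, 7)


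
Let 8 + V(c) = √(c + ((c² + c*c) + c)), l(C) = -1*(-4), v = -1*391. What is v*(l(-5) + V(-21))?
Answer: 1564 - 782*√210 ≈ -9768.3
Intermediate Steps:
v = -391
l(C) = 4
V(c) = -8 + √(2*c + 2*c²) (V(c) = -8 + √(c + ((c² + c*c) + c)) = -8 + √(c + ((c² + c²) + c)) = -8 + √(c + (2*c² + c)) = -8 + √(c + (c + 2*c²)) = -8 + √(2*c + 2*c²))
v*(l(-5) + V(-21)) = -391*(4 + (-8 + √2*√(-21*(1 - 21)))) = -391*(4 + (-8 + √2*√(-21*(-20)))) = -391*(4 + (-8 + √2*√420)) = -391*(4 + (-8 + √2*(2*√105))) = -391*(4 + (-8 + 2*√210)) = -391*(-4 + 2*√210) = 1564 - 782*√210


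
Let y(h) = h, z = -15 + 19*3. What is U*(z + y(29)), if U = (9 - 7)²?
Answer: 284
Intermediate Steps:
z = 42 (z = -15 + 57 = 42)
U = 4 (U = 2² = 4)
U*(z + y(29)) = 4*(42 + 29) = 4*71 = 284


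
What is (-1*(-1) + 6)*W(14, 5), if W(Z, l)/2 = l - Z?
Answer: -126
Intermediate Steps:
W(Z, l) = -2*Z + 2*l (W(Z, l) = 2*(l - Z) = -2*Z + 2*l)
(-1*(-1) + 6)*W(14, 5) = (-1*(-1) + 6)*(-2*14 + 2*5) = (1 + 6)*(-28 + 10) = 7*(-18) = -126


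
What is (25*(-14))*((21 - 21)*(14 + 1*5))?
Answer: 0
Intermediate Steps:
(25*(-14))*((21 - 21)*(14 + 1*5)) = -0*(14 + 5) = -0*19 = -350*0 = 0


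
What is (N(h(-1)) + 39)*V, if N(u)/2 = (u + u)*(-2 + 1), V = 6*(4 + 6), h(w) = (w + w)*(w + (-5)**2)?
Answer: 13860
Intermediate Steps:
h(w) = 2*w*(25 + w) (h(w) = (2*w)*(w + 25) = (2*w)*(25 + w) = 2*w*(25 + w))
V = 60 (V = 6*10 = 60)
N(u) = -4*u (N(u) = 2*((u + u)*(-2 + 1)) = 2*((2*u)*(-1)) = 2*(-2*u) = -4*u)
(N(h(-1)) + 39)*V = (-8*(-1)*(25 - 1) + 39)*60 = (-8*(-1)*24 + 39)*60 = (-4*(-48) + 39)*60 = (192 + 39)*60 = 231*60 = 13860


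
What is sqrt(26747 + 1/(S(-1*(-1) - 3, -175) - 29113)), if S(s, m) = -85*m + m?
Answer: sqrt(5556276502630)/14413 ≈ 163.55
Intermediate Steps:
S(s, m) = -84*m
sqrt(26747 + 1/(S(-1*(-1) - 3, -175) - 29113)) = sqrt(26747 + 1/(-84*(-175) - 29113)) = sqrt(26747 + 1/(14700 - 29113)) = sqrt(26747 + 1/(-14413)) = sqrt(26747 - 1/14413) = sqrt(385504510/14413) = sqrt(5556276502630)/14413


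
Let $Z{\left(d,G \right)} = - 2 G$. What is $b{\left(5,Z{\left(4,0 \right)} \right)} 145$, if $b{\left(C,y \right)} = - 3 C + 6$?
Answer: $-1305$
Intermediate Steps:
$b{\left(C,y \right)} = 6 - 3 C$
$b{\left(5,Z{\left(4,0 \right)} \right)} 145 = \left(6 - 15\right) 145 = \left(-9\right) 145 = -1305$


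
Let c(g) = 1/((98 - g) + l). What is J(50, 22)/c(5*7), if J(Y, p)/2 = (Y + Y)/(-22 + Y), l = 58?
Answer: 6050/7 ≈ 864.29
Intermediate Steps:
J(Y, p) = 4*Y/(-22 + Y) (J(Y, p) = 2*((Y + Y)/(-22 + Y)) = 2*((2*Y)/(-22 + Y)) = 2*(2*Y/(-22 + Y)) = 4*Y/(-22 + Y))
c(g) = 1/(156 - g) (c(g) = 1/((98 - g) + 58) = 1/(156 - g))
J(50, 22)/c(5*7) = (4*50/(-22 + 50))/(1/(156 - 5*7)) = (4*50/28)/(1/(156 - 1*35)) = (4*50*(1/28))/(1/(156 - 35)) = 50/(7*(1/121)) = (50/7)*121 = 6050/7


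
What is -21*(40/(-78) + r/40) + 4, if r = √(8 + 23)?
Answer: 192/13 - 21*√31/40 ≈ 11.846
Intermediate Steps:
r = √31 ≈ 5.5678
-21*(40/(-78) + r/40) + 4 = -21*(40/(-78) + √31/40) + 4 = -21*(40*(-1/78) + √31*(1/40)) + 4 = -21*(-20/39 + √31/40) + 4 = (140/13 - 21*√31/40) + 4 = 192/13 - 21*√31/40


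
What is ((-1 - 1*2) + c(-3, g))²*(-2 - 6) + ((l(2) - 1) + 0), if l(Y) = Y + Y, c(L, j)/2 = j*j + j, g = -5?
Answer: -10949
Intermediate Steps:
c(L, j) = 2*j + 2*j² (c(L, j) = 2*(j*j + j) = 2*(j² + j) = 2*(j + j²) = 2*j + 2*j²)
l(Y) = 2*Y
((-1 - 1*2) + c(-3, g))²*(-2 - 6) + ((l(2) - 1) + 0) = ((-1 - 1*2) + 2*(-5)*(1 - 5))²*(-2 - 6) + ((2*2 - 1) + 0) = ((-1 - 2) + 2*(-5)*(-4))²*(-8) + ((4 - 1) + 0) = (-3 + 40)²*(-8) + (3 + 0) = 37²*(-8) + 3 = 1369*(-8) + 3 = -10952 + 3 = -10949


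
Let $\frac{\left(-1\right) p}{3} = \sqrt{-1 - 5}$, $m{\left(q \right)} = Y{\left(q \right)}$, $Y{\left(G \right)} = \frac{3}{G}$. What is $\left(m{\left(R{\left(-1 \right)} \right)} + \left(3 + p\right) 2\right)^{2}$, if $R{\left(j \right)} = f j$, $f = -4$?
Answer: $- \frac{2727}{16} - 81 i \sqrt{6} \approx -170.44 - 198.41 i$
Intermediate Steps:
$R{\left(j \right)} = - 4 j$
$m{\left(q \right)} = \frac{3}{q}$
$p = - 3 i \sqrt{6}$ ($p = - 3 \sqrt{-1 - 5} = - 3 \sqrt{-6} = - 3 i \sqrt{6} \approx - 7.3485 i$)
$\left(m{\left(R{\left(-1 \right)} \right)} + \left(3 + p\right) 2\right)^{2} = \left(\frac{3}{\left(-4\right) \left(-1\right)} + \left(3 - 3 i \sqrt{6}\right) 2\right)^{2} = \left(\frac{3}{4} + \left(6 - 6 i \sqrt{6}\right)\right)^{2} = \left(\frac{27}{4} - 6 i \sqrt{6}\right)^{2}$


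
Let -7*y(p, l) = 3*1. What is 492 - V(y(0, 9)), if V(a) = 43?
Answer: 449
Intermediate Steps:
y(p, l) = -3/7
492 - V(y(0, 9)) = 492 - 1*43 = 492 - 43 = 449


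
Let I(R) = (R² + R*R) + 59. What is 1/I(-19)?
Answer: 1/781 ≈ 0.0012804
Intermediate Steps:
I(R) = 59 + 2*R² (I(R) = (R² + R²) + 59 = 2*R² + 59 = 59 + 2*R²)
1/I(-19) = 1/(59 + 2*(-19)²) = 1/(59 + 2*361) = 1/(59 + 722) = 1/781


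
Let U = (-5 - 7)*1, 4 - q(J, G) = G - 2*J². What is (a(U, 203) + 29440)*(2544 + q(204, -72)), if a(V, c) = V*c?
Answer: 2318347408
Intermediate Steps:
q(J, G) = 4 - G + 2*J² (q(J, G) = 4 - (G - 2*J²) = 4 + (-G + 2*J²) = 4 - G + 2*J²)
U = -12 (U = -12*1 = -12)
(a(U, 203) + 29440)*(2544 + q(204, -72)) = (-12*203 + 29440)*(2544 + (4 - 1*(-72) + 2*204²)) = (-2436 + 29440)*(2544 + (4 + 72 + 2*41616)) = 27004*(2544 + (4 + 72 + 83232)) = 27004*(2544 + 83308) = 27004*85852 = 2318347408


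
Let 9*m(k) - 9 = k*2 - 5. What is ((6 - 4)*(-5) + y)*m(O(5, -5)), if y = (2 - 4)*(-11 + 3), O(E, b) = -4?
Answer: -8/3 ≈ -2.6667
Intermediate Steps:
y = 16 (y = -2*(-8) = 16)
m(k) = 4/9 + 2*k/9 (m(k) = 1 + (k*2 - 5)/9 = 1 + (2*k - 5)/9 = 1 + (-5 + 2*k)/9 = 1 + (-5/9 + 2*k/9) = 4/9 + 2*k/9)
((6 - 4)*(-5) + y)*m(O(5, -5)) = ((6 - 4)*(-5) + 16)*(4/9 + (2/9)*(-4)) = (2*(-5) + 16)*(4/9 - 8/9) = (-10 + 16)*(-4/9) = 6*(-4/9) = -8/3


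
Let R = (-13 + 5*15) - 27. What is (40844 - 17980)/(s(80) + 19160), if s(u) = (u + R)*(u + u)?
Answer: 2858/4695 ≈ 0.60873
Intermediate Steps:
R = 35 (R = (-13 + 75) - 27 = 62 - 27 = 35)
s(u) = 2*u*(35 + u) (s(u) = (u + 35)*(u + u) = (35 + u)*(2*u) = 2*u*(35 + u))
(40844 - 17980)/(s(80) + 19160) = (40844 - 17980)/(2*80*(35 + 80) + 19160) = 22864/(2*80*115 + 19160) = 22864/(18400 + 19160) = 22864/37560 = 22864*(1/37560) = 2858/4695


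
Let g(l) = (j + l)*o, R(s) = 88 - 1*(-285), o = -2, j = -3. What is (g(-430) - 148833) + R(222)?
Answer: -147594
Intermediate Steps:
R(s) = 373 (R(s) = 88 + 285 = 373)
g(l) = 6 - 2*l (g(l) = (-3 + l)*(-2) = 6 - 2*l)
(g(-430) - 148833) + R(222) = ((6 - 2*(-430)) - 148833) + 373 = ((6 + 860) - 148833) + 373 = (866 - 148833) + 373 = -147967 + 373 = -147594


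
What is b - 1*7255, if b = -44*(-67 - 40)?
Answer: -2547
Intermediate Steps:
b = 4708 (b = -44*(-107) = 4708)
b - 1*7255 = 4708 - 1*7255 = 4708 - 7255 = -2547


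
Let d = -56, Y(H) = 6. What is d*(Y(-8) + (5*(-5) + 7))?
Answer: 672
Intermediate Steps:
d*(Y(-8) + (5*(-5) + 7)) = -56*(6 + (5*(-5) + 7)) = -56*(6 + (-25 + 7)) = -56*(6 - 18) = -56*(-12) = 672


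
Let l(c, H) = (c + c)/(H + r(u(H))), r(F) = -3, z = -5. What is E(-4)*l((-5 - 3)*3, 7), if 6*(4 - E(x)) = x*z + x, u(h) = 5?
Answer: -16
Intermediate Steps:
l(c, H) = 2*c/(-3 + H) (l(c, H) = (c + c)/(H - 3) = (2*c)/(-3 + H) = 2*c/(-3 + H))
E(x) = 4 + 2*x/3 (E(x) = 4 - (x*(-5) + x)/6 = 4 - (-5*x + x)/6 = 4 - (-2)*x/3 = 4 + 2*x/3)
E(-4)*l((-5 - 3)*3, 7) = (4 + (⅔)*(-4))*(2*((-5 - 3)*3)/(-3 + 7)) = (4 - 8/3)*(2*(-8*3)/4) = 4*(2*(-24)*(¼))/3 = (4/3)*(-12) = -16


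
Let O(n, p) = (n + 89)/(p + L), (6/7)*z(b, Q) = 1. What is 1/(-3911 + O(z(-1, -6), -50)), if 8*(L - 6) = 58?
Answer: -441/1725833 ≈ -0.00025553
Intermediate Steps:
z(b, Q) = 7/6 (z(b, Q) = (7/6)*1 = 7/6)
L = 53/4 (L = 6 + (⅛)*58 = 6 + 29/4 = 53/4 ≈ 13.250)
O(n, p) = (89 + n)/(53/4 + p) (O(n, p) = (n + 89)/(p + 53/4) = (89 + n)/(53/4 + p))
1/(-3911 + O(z(-1, -6), -50)) = 1/(-3911 + 4*(89 + 7/6)/(53 + 4*(-50))) = 1/(-3911 + 4*(541/6)/(53 - 200)) = 1/(-3911 + 4*(541/6)/(-147)) = 1/(-3911 + 4*(-1/147)*(541/6)) = 1/(-3911 - 1082/441) = 1/(-1725833/441) = -441/1725833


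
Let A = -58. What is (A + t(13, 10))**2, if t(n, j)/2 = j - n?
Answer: 4096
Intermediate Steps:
t(n, j) = -2*n + 2*j (t(n, j) = 2*(j - n) = -2*n + 2*j)
(A + t(13, 10))**2 = (-58 + (-2*13 + 2*10))**2 = (-58 + (-26 + 20))**2 = (-58 - 6)**2 = (-64)**2 = 4096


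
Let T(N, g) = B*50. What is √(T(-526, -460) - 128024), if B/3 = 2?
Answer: 2*I*√31931 ≈ 357.38*I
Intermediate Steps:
B = 6 (B = 3*2 = 6)
T(N, g) = 300 (T(N, g) = 6*50 = 300)
√(T(-526, -460) - 128024) = √(300 - 128024) = √(-127724) = 2*I*√31931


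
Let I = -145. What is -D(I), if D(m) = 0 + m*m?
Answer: -21025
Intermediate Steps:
D(m) = m**2 (D(m) = 0 + m**2 = m**2)
-D(I) = -1*(-145)**2 = -1*21025 = -21025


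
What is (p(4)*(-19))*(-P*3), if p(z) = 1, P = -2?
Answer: -114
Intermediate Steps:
(p(4)*(-19))*(-P*3) = (1*(-19))*(-1*(-2)*3) = -38*3 = -19*6 = -114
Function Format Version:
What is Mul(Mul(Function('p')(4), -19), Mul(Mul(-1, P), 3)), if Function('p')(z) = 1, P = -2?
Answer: -114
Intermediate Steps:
Mul(Mul(Function('p')(4), -19), Mul(Mul(-1, P), 3)) = Mul(Mul(1, -19), Mul(Mul(-1, -2), 3)) = Mul(-19, Mul(2, 3)) = Mul(-19, 6) = -114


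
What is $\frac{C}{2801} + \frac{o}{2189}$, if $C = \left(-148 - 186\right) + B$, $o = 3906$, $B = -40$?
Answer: $\frac{10122020}{6131389} \approx 1.6509$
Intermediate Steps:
$C = -374$ ($C = \left(-148 - 186\right) - 40 = -334 - 40 = -374$)
$\frac{C}{2801} + \frac{o}{2189} = - \frac{374}{2801} + \frac{3906}{2189} = \frac{10122020}{6131389}$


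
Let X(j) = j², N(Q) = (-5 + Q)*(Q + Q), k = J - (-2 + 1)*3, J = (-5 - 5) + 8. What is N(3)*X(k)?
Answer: -12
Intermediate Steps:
J = -2 (J = -10 + 8 = -2)
k = 1 (k = -2 - (-2 + 1)*3 = -2 - (-1)*3 = -2 - 1*(-3) = -2 + 3 = 1)
N(Q) = 2*Q*(-5 + Q) (N(Q) = (-5 + Q)*(2*Q) = 2*Q*(-5 + Q))
N(3)*X(k) = (2*3*(-5 + 3))*1² = (2*3*(-2))*1 = -12*1 = -12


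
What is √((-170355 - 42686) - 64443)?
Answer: 2*I*√69371 ≈ 526.77*I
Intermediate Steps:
√((-170355 - 42686) - 64443) = √(-213041 - 64443) = √(-277484) = 2*I*√69371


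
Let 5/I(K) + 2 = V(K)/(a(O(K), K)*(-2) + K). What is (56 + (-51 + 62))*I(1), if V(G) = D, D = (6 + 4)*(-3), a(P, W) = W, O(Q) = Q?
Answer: 335/28 ≈ 11.964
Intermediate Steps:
D = -30 (D = 10*(-3) = -30)
V(G) = -30
I(K) = 5/(-2 + 30/K) (I(K) = 5/(-2 - 30/(K*(-2) + K)) = 5/(-2 - 30/(-2*K + K)) = 5/(-2 - 30*(-1/K)) = 5/(-2 - (-30)/K) = 5/(-2 + 30/K))
(56 + (-51 + 62))*I(1) = (56 + (-51 + 62))*(-5*1/(-30 + 2*1)) = (56 + 11)*(-5*1/(-30 + 2)) = 67*(-5*1/(-28)) = 67*(-5*1*(-1/28)) = 67*(5/28) = 335/28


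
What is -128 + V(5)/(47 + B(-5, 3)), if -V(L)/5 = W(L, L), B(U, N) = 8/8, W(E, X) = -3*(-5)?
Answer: -2073/16 ≈ -129.56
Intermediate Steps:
W(E, X) = 15
B(U, N) = 1 (B(U, N) = 8*(⅛) = 1)
V(L) = -75 (V(L) = -5*15 = -75)
-128 + V(5)/(47 + B(-5, 3)) = -128 - 75/(47 + 1) = -128 - 75/48 = -128 - 75*1/48 = -128 - 25/16 = -2073/16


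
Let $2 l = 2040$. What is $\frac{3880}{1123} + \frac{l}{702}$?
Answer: $\frac{644870}{131391} \approx 4.908$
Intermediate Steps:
$l = 1020$ ($l = \frac{1}{2} \cdot 2040 = 1020$)
$\frac{3880}{1123} + \frac{l}{702} = \frac{3880}{1123} + \frac{1020}{702} = 3880 \cdot \frac{1}{1123} + 1020 \cdot \frac{1}{702} = \frac{3880}{1123} + \frac{170}{117} = \frac{644870}{131391}$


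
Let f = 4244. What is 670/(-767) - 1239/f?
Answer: -3793793/3255148 ≈ -1.1655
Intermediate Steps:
670/(-767) - 1239/f = 670/(-767) - 1239/4244 = 670*(-1/767) - 1239*1/4244 = -670/767 - 1239/4244 = -3793793/3255148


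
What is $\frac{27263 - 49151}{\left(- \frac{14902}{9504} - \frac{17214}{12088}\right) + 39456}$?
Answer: $- \frac{157161793536}{283283328455} \approx -0.55479$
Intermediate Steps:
$\frac{27263 - 49151}{\left(- \frac{14902}{9504} - \frac{17214}{12088}\right) + 39456} = - \frac{21888}{\left(\left(-14902\right) \frac{1}{9504} - \frac{8607}{6044}\right) + 39456} = - \frac{21888}{\left(- \frac{7451}{4752} - \frac{8607}{6044}\right) + 39456} = - \frac{21888}{- \frac{21483577}{7180272} + 39456} = - \frac{21888}{\frac{283283328455}{7180272}} = \left(-21888\right) \frac{7180272}{283283328455} = - \frac{157161793536}{283283328455}$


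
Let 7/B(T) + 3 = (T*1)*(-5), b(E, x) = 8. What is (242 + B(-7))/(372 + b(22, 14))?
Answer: 7751/12160 ≈ 0.63742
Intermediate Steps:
B(T) = 7/(-3 - 5*T) (B(T) = 7/(-3 + (T*1)*(-5)) = 7/(-3 + T*(-5)) = 7/(-3 - 5*T))
(242 + B(-7))/(372 + b(22, 14)) = (242 - 7/(3 + 5*(-7)))/(372 + 8) = (242 - 7/(3 - 35))/380 = (242 - 7/(-32))*(1/380) = (242 - 7*(-1/32))*(1/380) = (242 + 7/32)*(1/380) = (7751/32)*(1/380) = 7751/12160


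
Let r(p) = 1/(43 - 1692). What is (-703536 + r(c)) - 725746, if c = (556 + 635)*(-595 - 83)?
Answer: -2356886019/1649 ≈ -1.4293e+6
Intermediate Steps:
c = -807498 (c = 1191*(-678) = -807498)
r(p) = -1/1649 (r(p) = 1/(-1649) = -1/1649)
(-703536 + r(c)) - 725746 = (-703536 - 1/1649) - 725746 = -1160130865/1649 - 725746 = -2356886019/1649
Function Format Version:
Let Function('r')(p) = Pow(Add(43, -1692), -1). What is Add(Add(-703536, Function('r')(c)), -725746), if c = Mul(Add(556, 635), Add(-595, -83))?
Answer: Rational(-2356886019, 1649) ≈ -1.4293e+6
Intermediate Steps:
c = -807498 (c = Mul(1191, -678) = -807498)
Function('r')(p) = Rational(-1, 1649) (Function('r')(p) = Pow(-1649, -1) = Rational(-1, 1649))
Add(Add(-703536, Function('r')(c)), -725746) = Add(Add(-703536, Rational(-1, 1649)), -725746) = Add(Rational(-1160130865, 1649), -725746) = Rational(-2356886019, 1649)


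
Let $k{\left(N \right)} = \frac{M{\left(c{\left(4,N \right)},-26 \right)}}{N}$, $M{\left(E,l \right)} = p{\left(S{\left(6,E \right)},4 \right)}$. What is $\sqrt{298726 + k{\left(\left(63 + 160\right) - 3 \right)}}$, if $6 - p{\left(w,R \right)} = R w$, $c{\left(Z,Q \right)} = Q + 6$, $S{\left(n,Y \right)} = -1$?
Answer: $\frac{\sqrt{144583406}}{22} \approx 546.56$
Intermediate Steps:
$c{\left(Z,Q \right)} = 6 + Q$
$p{\left(w,R \right)} = 6 - R w$
$M{\left(E,l \right)} = 10$ ($M{\left(E,l \right)} = 6 - 4 \left(-1\right) = 6 + 4 = 10$)
$k{\left(N \right)} = \frac{10}{N}$
$\sqrt{298726 + k{\left(\left(63 + 160\right) - 3 \right)}} = \sqrt{298726 + \frac{10}{\left(63 + 160\right) - 3}} = \sqrt{298726 + \frac{10}{223 - 3}} = \sqrt{298726 + \frac{10}{220}} = \sqrt{298726 + 10 \cdot \frac{1}{220}} = \sqrt{298726 + \frac{1}{22}} = \sqrt{\frac{6571973}{22}} = \frac{\sqrt{144583406}}{22}$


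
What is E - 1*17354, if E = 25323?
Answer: 7969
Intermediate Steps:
E - 1*17354 = 25323 - 1*17354 = 25323 - 17354 = 7969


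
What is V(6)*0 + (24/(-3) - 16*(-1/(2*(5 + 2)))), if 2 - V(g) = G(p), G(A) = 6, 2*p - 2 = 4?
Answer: -48/7 ≈ -6.8571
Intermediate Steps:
p = 3 (p = 1 + (½)*4 = 1 + 2 = 3)
V(g) = -4 (V(g) = 2 - 1*6 = 2 - 6 = -4)
V(6)*0 + (24/(-3) - 16*(-1/(2*(5 + 2)))) = -4*0 + (24/(-3) - 16*(-1/(2*(5 + 2)))) = 0 + (24*(-⅓) - 16/((-2*7))) = 0 + (-8 - 16/(-14)) = 0 + (-8 - 16*(-1/14)) = 0 + (-8 + 8/7) = 0 - 48/7 = -48/7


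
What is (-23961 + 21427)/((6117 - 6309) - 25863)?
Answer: 2534/26055 ≈ 0.097256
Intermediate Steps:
(-23961 + 21427)/((6117 - 6309) - 25863) = -2534/(-192 - 25863) = -2534/(-26055) = -2534*(-1/26055) = 2534/26055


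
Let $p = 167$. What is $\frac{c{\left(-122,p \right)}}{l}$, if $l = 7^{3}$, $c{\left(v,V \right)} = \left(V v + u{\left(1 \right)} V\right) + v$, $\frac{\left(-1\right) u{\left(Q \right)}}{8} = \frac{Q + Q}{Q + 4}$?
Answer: $- \frac{105152}{1715} \approx -61.313$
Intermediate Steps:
$u{\left(Q \right)} = - \frac{16 Q}{4 + Q}$ ($u{\left(Q \right)} = - 8 \frac{Q + Q}{Q + 4} = - 8 \frac{2 Q}{4 + Q} = - \frac{16 Q}{4 + Q}$)
$c{\left(v,V \right)} = v - \frac{16 V}{5} + V v$ ($c{\left(v,V \right)} = \left(V v + \left(-16\right) 1 \frac{1}{4 + 1} V\right) + v = \left(V v + \left(-16\right) 1 \cdot \frac{1}{5} V\right) + v = \left(V v - \frac{16 V}{5}\right) + v = \left(- \frac{16 V}{5} + V v\right) + v = v - \frac{16 V}{5} + V v$)
$l = 343$
$\frac{c{\left(-122,p \right)}}{l} = \frac{-122 - \frac{2672}{5} + 167 \left(-122\right)}{343} = \left(-122 - \frac{2672}{5} - 20374\right) \frac{1}{343} = \left(- \frac{105152}{5}\right) \frac{1}{343} = - \frac{105152}{1715}$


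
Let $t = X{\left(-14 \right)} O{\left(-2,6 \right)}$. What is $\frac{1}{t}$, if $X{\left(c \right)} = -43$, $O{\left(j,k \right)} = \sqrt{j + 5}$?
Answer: $- \frac{\sqrt{3}}{129} \approx -0.013427$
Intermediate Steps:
$O{\left(j,k \right)} = \sqrt{5 + j}$
$t = - 43 \sqrt{3}$ ($t = - 43 \sqrt{5 - 2} = - 43 \sqrt{3} \approx -74.478$)
$\frac{1}{t} = \frac{1}{\left(-43\right) \sqrt{3}} = - \frac{\sqrt{3}}{129}$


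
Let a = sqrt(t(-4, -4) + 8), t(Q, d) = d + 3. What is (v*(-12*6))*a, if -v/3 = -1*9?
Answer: -1944*sqrt(7) ≈ -5143.3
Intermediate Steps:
t(Q, d) = 3 + d
v = 27 (v = -(-3)*9 = -3*(-9) = 27)
a = sqrt(7) (a = sqrt((3 - 4) + 8) = sqrt(-1 + 8) = sqrt(7) ≈ 2.6458)
(v*(-12*6))*a = (27*(-12*6))*sqrt(7) = (27*(-72))*sqrt(7) = -1944*sqrt(7)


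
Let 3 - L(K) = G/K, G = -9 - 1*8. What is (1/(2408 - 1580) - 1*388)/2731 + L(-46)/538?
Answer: -20861422/152070273 ≈ -0.13718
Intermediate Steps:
G = -17 (G = -9 - 8 = -17)
L(K) = 3 + 17/K (L(K) = 3 - (-17)/K = 3 + 17/K)
(1/(2408 - 1580) - 1*388)/2731 + L(-46)/538 = (1/(2408 - 1580) - 1*388)/2731 + (3 + 17/(-46))/538 = (1/828 - 388)*(1/2731) + (3 + 17*(-1/46))*(1/538) = (1/828 - 388)*(1/2731) + (3 - 17/46)*(1/538) = -321263/828*1/2731 + (121/46)*(1/538) = -321263/2261268 + 121/24748 = -20861422/152070273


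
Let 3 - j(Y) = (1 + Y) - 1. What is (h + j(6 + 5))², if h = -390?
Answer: 158404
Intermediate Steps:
j(Y) = 3 - Y (j(Y) = 3 - ((1 + Y) - 1) = 3 - Y)
(h + j(6 + 5))² = (-390 + (3 - (6 + 5)))² = (-390 + (3 - 1*11))² = (-390 + (3 - 11))² = (-390 - 8)² = (-398)² = 158404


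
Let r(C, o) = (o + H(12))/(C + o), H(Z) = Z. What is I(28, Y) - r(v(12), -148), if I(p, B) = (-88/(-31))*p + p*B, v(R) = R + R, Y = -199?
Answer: -170302/31 ≈ -5493.6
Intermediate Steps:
v(R) = 2*R
I(p, B) = 88*p/31 + B*p (I(p, B) = (-88*(-1/31))*p + B*p = 88*p/31 + B*p)
r(C, o) = (12 + o)/(C + o) (r(C, o) = (o + 12)/(C + o) = (12 + o)/(C + o))
I(28, Y) - r(v(12), -148) = (1/31)*28*(88 + 31*(-199)) - (12 - 148)/(2*12 - 148) = (1/31)*28*(88 - 6169) - (-136)/(24 - 148) = (1/31)*28*(-6081) - (-136)/(-124) = -170268/31 - (-1)*(-136)/124 = -170268/31 - 1*34/31 = -170268/31 - 34/31 = -170302/31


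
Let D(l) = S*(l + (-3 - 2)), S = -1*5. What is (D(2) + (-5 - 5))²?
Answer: 25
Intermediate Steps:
S = -5
D(l) = 25 - 5*l (D(l) = -5*(l + (-3 - 2)) = -5*(l - 5) = -5*(-5 + l) = 25 - 5*l)
(D(2) + (-5 - 5))² = ((25 - 5*2) + (-5 - 5))² = ((25 - 10) - 10)² = (15 - 10)² = 5² = 25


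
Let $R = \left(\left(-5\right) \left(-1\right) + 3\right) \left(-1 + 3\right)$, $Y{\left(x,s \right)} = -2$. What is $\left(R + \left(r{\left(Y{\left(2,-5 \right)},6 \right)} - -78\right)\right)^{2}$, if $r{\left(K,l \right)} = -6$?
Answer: $7744$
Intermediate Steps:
$R = 16$ ($R = \left(5 + 3\right) 2 = 8 \cdot 2 = 16$)
$\left(R + \left(r{\left(Y{\left(2,-5 \right)},6 \right)} - -78\right)\right)^{2} = \left(16 - -72\right)^{2} = \left(16 + \left(-6 + 78\right)\right)^{2} = \left(16 + 72\right)^{2} = 88^{2} = 7744$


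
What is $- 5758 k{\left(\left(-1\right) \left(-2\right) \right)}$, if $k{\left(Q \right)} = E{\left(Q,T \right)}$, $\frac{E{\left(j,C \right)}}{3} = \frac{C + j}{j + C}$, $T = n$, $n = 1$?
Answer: $-17274$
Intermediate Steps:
$T = 1$
$E{\left(j,C \right)} = 3$ ($E{\left(j,C \right)} = 3 \frac{C + j}{j + C} = 3 \frac{C + j}{C + j} = 3 \cdot 1 = 3$)
$k{\left(Q \right)} = 3$
$- 5758 k{\left(\left(-1\right) \left(-2\right) \right)} = \left(-5758\right) 3 = -17274$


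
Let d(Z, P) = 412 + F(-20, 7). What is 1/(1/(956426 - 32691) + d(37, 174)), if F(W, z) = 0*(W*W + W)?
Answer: 923735/380578821 ≈ 0.0024272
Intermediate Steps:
F(W, z) = 0 (F(W, z) = 0*(W² + W) = 0*(W + W²) = 0)
d(Z, P) = 412 (d(Z, P) = 412 + 0 = 412)
1/(1/(956426 - 32691) + d(37, 174)) = 1/(1/(956426 - 32691) + 412) = 1/(1/923735 + 412) = 1/(380578821/923735) = 923735/380578821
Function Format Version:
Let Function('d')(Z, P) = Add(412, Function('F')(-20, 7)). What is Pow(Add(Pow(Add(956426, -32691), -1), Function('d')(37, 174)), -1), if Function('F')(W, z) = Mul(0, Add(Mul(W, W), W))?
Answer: Rational(923735, 380578821) ≈ 0.0024272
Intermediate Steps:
Function('F')(W, z) = 0 (Function('F')(W, z) = Mul(0, Add(Pow(W, 2), W)) = Mul(0, Add(W, Pow(W, 2))) = 0)
Function('d')(Z, P) = 412 (Function('d')(Z, P) = Add(412, 0) = 412)
Pow(Add(Pow(Add(956426, -32691), -1), Function('d')(37, 174)), -1) = Pow(Add(Pow(Add(956426, -32691), -1), 412), -1) = Pow(Add(Pow(923735, -1), 412), -1) = Pow(Add(Rational(1, 923735), 412), -1) = Pow(Rational(380578821, 923735), -1) = Rational(923735, 380578821)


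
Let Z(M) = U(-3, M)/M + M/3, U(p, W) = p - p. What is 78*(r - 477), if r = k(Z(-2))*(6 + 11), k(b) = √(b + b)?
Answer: -37206 + 884*I*√3 ≈ -37206.0 + 1531.1*I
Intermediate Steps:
U(p, W) = 0
Z(M) = M/3 (Z(M) = 0/M + M/3 = 0 + M*(⅓) = 0 + M/3 = M/3)
k(b) = √2*√b (k(b) = √(2*b) = √2*√b)
r = 34*I*√3/3 (r = (√2*√((⅓)*(-2)))*(6 + 11) = (√2*√(-⅔))*17 = (√2*(I*√6/3))*17 = (2*I*√3/3)*17 = 34*I*√3/3 ≈ 19.63*I)
78*(r - 477) = 78*(34*I*√3/3 - 477) = 78*(-477 + 34*I*√3/3) = -37206 + 884*I*√3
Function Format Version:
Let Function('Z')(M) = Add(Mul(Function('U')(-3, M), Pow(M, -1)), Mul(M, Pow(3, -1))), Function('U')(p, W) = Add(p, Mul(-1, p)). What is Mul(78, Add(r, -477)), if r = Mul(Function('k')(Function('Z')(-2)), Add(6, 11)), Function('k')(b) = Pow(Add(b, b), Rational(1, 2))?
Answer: Add(-37206, Mul(884, I, Pow(3, Rational(1, 2)))) ≈ Add(-37206., Mul(1531.1, I))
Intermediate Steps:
Function('U')(p, W) = 0
Function('Z')(M) = Mul(Rational(1, 3), M) (Function('Z')(M) = Add(Mul(0, Pow(M, -1)), Mul(M, Pow(3, -1))) = Add(0, Mul(M, Rational(1, 3))) = Add(0, Mul(Rational(1, 3), M)) = Mul(Rational(1, 3), M))
Function('k')(b) = Mul(Pow(2, Rational(1, 2)), Pow(b, Rational(1, 2))) (Function('k')(b) = Pow(Mul(2, b), Rational(1, 2)) = Mul(Pow(2, Rational(1, 2)), Pow(b, Rational(1, 2))))
r = Mul(Rational(34, 3), I, Pow(3, Rational(1, 2))) (r = Mul(Mul(Pow(2, Rational(1, 2)), Pow(Mul(Rational(1, 3), -2), Rational(1, 2))), Add(6, 11)) = Mul(Mul(Pow(2, Rational(1, 2)), Pow(Rational(-2, 3), Rational(1, 2))), 17) = Mul(Mul(Pow(2, Rational(1, 2)), Mul(Rational(1, 3), I, Pow(6, Rational(1, 2)))), 17) = Mul(Mul(Rational(2, 3), I, Pow(3, Rational(1, 2))), 17) = Mul(Rational(34, 3), I, Pow(3, Rational(1, 2))) ≈ Mul(19.630, I))
Mul(78, Add(r, -477)) = Mul(78, Add(Mul(Rational(34, 3), I, Pow(3, Rational(1, 2))), -477)) = Mul(78, Add(-477, Mul(Rational(34, 3), I, Pow(3, Rational(1, 2))))) = Add(-37206, Mul(884, I, Pow(3, Rational(1, 2))))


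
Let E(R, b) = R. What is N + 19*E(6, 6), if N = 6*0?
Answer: 114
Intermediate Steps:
N = 0
N + 19*E(6, 6) = 0 + 19*6 = 0 + 114 = 114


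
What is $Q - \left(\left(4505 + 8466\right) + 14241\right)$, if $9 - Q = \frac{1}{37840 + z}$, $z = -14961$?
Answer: $- \frac{622377438}{22879} \approx -27203.0$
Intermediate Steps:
$Q = \frac{205910}{22879}$ ($Q = 9 - \frac{1}{37840 - 14961} = 9 - \frac{1}{22879} = \frac{205910}{22879} \approx 9.0$)
$Q - \left(\left(4505 + 8466\right) + 14241\right) = \frac{205910}{22879} - \left(\left(4505 + 8466\right) + 14241\right) = \frac{205910}{22879} - \left(12971 + 14241\right) = \frac{205910}{22879} - 27212 = - \frac{622377438}{22879}$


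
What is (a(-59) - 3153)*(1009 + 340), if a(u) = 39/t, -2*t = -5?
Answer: -21161763/5 ≈ -4.2324e+6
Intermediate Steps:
t = 5/2 (t = -½*(-5) = 5/2 ≈ 2.5000)
a(u) = 78/5 (a(u) = 39/(5/2) = 39*(⅖) = 78/5)
(a(-59) - 3153)*(1009 + 340) = (78/5 - 3153)*(1009 + 340) = -15687/5*1349 = -21161763/5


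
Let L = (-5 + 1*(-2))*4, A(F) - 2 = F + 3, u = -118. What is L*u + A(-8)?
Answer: 3301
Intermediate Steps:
A(F) = 5 + F (A(F) = 2 + (F + 3) = 2 + (3 + F) = 5 + F)
L = -28 (L = (-5 - 2)*4 = -7*4 = -28)
L*u + A(-8) = -28*(-118) + (5 - 8) = 3304 - 3 = 3301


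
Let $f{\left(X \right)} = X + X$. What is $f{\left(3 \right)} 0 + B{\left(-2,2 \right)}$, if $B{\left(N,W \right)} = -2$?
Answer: $-2$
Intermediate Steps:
$f{\left(X \right)} = 2 X$
$f{\left(3 \right)} 0 + B{\left(-2,2 \right)} = 2 \cdot 3 \cdot 0 - 2 = 6 \cdot 0 - 2 = 0 - 2 = -2$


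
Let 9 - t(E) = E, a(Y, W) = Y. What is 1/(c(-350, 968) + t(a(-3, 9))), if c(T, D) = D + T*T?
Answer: 1/123480 ≈ 8.0985e-6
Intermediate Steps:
c(T, D) = D + T²
t(E) = 9 - E
1/(c(-350, 968) + t(a(-3, 9))) = 1/((968 + (-350)²) + (9 - 1*(-3))) = 1/((968 + 122500) + (9 + 3)) = 1/(123468 + 12) = 1/123480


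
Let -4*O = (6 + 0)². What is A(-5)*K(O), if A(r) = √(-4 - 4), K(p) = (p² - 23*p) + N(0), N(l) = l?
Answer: 576*I*√2 ≈ 814.59*I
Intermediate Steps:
O = -9 (O = -(6 + 0)²/4 = -¼*6² = -¼*36 = -9)
K(p) = p² - 23*p (K(p) = (p² - 23*p) + 0 = p² - 23*p)
A(r) = 2*I*√2 (A(r) = √(-8) = 2*I*√2)
A(-5)*K(O) = (2*I*√2)*(-9*(-23 - 9)) = (2*I*√2)*(-9*(-32)) = (2*I*√2)*288 = 576*I*√2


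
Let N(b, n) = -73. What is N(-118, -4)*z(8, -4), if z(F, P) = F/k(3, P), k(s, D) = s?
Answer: -584/3 ≈ -194.67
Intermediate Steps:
z(F, P) = F/3
N(-118, -4)*z(8, -4) = -73*8/3 = -584/3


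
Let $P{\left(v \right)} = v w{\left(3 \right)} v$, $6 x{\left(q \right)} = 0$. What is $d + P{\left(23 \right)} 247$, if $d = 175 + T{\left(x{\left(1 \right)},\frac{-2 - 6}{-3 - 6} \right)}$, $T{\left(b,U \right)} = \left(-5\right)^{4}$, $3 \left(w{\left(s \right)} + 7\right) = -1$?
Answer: $- \frac{2872186}{3} \approx -9.574 \cdot 10^{5}$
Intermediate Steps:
$x{\left(q \right)} = 0$ ($x{\left(q \right)} = \frac{1}{6} \cdot 0 = 0$)
$w{\left(s \right)} = - \frac{22}{3}$ ($w{\left(s \right)} = -7 + \frac{1}{3} \left(-1\right) = -7 - \frac{1}{3} = - \frac{22}{3}$)
$P{\left(v \right)} = - \frac{22 v^{2}}{3}$ ($P{\left(v \right)} = v \left(- \frac{22}{3}\right) v = - \frac{22 v}{3} v = - \frac{22 v^{2}}{3}$)
$T{\left(b,U \right)} = 625$
$d = 800$ ($d = 175 + 625 = 800$)
$d + P{\left(23 \right)} 247 = 800 + - \frac{22 \cdot 23^{2}}{3} \cdot 247 = 800 + \left(- \frac{22}{3}\right) 529 \cdot 247 = 800 - \frac{2874586}{3} = - \frac{2872186}{3}$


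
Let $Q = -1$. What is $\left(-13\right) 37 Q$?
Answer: $481$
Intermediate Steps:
$\left(-13\right) 37 Q = \left(-13\right) 37 \left(-1\right) = \left(-481\right) \left(-1\right) = 481$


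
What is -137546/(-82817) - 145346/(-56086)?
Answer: 9875762319/2322437131 ≈ 4.2523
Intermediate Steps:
-137546/(-82817) - 145346/(-56086) = -137546*(-1/82817) - 145346*(-1/56086) = 137546/82817 + 72673/28043 = 9875762319/2322437131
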